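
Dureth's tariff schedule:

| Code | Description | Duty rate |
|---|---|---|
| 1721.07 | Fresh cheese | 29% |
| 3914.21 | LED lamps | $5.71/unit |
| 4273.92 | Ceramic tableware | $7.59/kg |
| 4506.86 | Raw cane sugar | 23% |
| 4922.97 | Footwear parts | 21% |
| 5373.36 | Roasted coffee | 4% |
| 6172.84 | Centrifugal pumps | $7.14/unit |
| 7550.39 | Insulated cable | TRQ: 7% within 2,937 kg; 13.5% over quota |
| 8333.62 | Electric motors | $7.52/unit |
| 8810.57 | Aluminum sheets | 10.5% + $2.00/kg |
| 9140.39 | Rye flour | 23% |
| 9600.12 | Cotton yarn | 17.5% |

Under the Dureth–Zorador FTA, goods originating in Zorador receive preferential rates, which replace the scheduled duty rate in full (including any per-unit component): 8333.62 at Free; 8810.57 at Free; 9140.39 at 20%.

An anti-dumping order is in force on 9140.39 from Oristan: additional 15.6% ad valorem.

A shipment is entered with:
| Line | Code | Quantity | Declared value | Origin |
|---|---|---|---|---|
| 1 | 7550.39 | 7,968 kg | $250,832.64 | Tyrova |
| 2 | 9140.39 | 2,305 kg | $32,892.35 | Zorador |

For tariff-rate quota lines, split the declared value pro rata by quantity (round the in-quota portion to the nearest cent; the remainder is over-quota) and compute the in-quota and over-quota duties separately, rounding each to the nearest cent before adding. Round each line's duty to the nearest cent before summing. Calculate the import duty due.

Line 1 (7550.39, Tyrova, 7,968 kg, $250,832.64):
Code 7550.39 is under a tariff-rate quota (threshold 2,937 kg). In-quota: 2,937 kg at 7%; over-quota: 5,031 kg at 13.5%.
Pro-rata value split: in-quota = $250,832.64 × 2,937/7,968 = $92,456.76; over-quota = $250,832.64 − $92,456.76 = $158,375.88.
In-quota duty = $92,456.76 × 7% = $6,471.97. Over-quota duty = $158,375.88 × 13.5% = $21,380.74.
Line duty = $6,471.97 + $21,380.74 = $27,852.71.
Line 2 (9140.39, Zorador, 2,305 kg, $32,892.35):
Base rate for 9140.39 is 23%.
Origin Zorador qualifies under the Dureth–Zorador agreement and 9140.39 is covered: preferential rate 20% applies instead.
The additional-duty order on 9140.39 targets Oristan, not Zorador; it does not apply.
Duty = $32,892.35 × 20% = $6,578.47.
Total = $27,852.71 + $6,578.47 = $34,431.18.

$34,431.18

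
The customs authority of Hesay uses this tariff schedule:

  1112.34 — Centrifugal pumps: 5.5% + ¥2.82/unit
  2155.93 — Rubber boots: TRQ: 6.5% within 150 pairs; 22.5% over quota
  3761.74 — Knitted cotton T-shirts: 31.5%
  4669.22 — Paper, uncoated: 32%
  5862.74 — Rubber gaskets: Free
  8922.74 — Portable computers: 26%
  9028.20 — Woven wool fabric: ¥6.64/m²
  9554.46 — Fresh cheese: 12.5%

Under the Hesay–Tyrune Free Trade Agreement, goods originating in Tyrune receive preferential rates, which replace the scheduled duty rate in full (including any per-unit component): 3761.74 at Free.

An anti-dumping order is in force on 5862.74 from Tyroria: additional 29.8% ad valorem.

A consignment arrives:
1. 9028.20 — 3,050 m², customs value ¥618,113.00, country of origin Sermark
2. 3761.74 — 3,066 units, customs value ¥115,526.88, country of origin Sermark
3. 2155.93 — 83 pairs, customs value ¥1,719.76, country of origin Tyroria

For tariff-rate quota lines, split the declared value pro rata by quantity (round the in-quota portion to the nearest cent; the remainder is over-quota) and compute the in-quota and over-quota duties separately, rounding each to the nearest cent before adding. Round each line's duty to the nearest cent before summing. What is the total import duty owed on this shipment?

¥56,754.75

Line 1 (9028.20, Sermark, 3,050 m², ¥618,113.00):
Base rate for 9028.20 is ¥6.64/m².
Duty = 3,050 × ¥6.64 = ¥20,252.00.
Line 2 (3761.74, Sermark, 3,066 units, ¥115,526.88):
Base rate for 3761.74 is 31.5%.
3761.74 has an FTA preferential rate, but origin Sermark is not Tyrune; base rate stands.
Duty = ¥115,526.88 × 31.5% = ¥36,390.97.
Line 3 (2155.93, Tyroria, 83 pairs, ¥1,719.76):
Code 2155.93 is under a tariff-rate quota (threshold 150 pairs). Quantity 83 pairs is within the quota, so the in-quota rate 6.5% applies to the full value.
Duty = ¥1,719.76 × 6.5% = ¥111.78.
Total = ¥20,252.00 + ¥36,390.97 + ¥111.78 = ¥56,754.75.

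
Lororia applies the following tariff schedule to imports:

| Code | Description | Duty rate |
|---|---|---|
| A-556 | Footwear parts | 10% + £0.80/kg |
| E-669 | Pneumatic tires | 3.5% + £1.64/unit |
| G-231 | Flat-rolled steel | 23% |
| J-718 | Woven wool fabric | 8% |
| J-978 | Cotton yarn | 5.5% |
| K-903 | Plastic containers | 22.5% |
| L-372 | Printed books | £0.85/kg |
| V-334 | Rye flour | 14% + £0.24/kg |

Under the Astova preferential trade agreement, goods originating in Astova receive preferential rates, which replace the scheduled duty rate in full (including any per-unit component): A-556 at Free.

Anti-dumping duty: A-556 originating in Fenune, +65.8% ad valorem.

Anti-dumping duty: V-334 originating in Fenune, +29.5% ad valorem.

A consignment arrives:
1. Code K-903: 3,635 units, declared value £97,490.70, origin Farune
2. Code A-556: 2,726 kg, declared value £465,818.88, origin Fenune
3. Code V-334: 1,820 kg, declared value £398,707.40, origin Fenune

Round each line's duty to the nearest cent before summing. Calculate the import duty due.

Line 1 (K-903, Farune, 3,635 units, £97,490.70):
Base rate for K-903 is 22.5%.
Duty = £97,490.70 × 22.5% = £21,935.41.
Line 2 (A-556, Fenune, 2,726 kg, £465,818.88):
Base rate for A-556 is 10% + £0.80/kg.
A-556 has an FTA preferential rate, but origin Fenune is not Astova; base rate stands.
Additional duty on A-556 from Fenune: +65.8%. Applied ad valorem rate: 10% + 65.8% = 75.8%.
Duty = £465,818.88 × 75.8% + 2,726 × £0.80 = £355,271.51.
Line 3 (V-334, Fenune, 1,820 kg, £398,707.40):
Base rate for V-334 is 14% + £0.24/kg.
Additional duty on V-334 from Fenune: +29.5%. Applied ad valorem rate: 14% + 29.5% = 43.5%.
Duty = £398,707.40 × 43.5% + 1,820 × £0.24 = £173,874.52.
Total = £21,935.41 + £355,271.51 + £173,874.52 = £551,081.44.

£551,081.44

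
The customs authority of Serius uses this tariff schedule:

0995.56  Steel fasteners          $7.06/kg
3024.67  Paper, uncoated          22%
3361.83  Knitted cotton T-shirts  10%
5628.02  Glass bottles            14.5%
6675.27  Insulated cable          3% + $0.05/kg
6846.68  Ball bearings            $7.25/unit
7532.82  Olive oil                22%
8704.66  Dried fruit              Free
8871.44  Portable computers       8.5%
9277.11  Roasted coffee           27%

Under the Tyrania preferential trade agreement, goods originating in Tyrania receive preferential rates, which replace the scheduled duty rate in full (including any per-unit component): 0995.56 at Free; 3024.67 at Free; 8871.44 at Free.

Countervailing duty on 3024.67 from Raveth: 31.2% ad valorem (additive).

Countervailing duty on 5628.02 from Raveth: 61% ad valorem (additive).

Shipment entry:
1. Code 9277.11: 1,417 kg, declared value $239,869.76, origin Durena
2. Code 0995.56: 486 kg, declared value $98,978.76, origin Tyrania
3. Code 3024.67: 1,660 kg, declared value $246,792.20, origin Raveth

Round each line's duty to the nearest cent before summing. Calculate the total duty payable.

$196,058.29

Line 1 (9277.11, Durena, 1,417 kg, $239,869.76):
Base rate for 9277.11 is 27%.
Duty = $239,869.76 × 27% = $64,764.84.
Line 2 (0995.56, Tyrania, 486 kg, $98,978.76):
Base rate for 0995.56 is $7.06/kg.
Origin Tyrania qualifies under the Serius–Tyrania agreement and 0995.56 is covered: preferential rate Free applies instead.
Duty = $98,978.76 × 0% = $0.00.
Line 3 (3024.67, Raveth, 1,660 kg, $246,792.20):
Base rate for 3024.67 is 22%.
3024.67 has an FTA preferential rate, but origin Raveth is not Tyrania; base rate stands.
Additional duty on 3024.67 from Raveth: +31.2%. Applied ad valorem rate: 22% + 31.2% = 53.2%.
Duty = $246,792.20 × 53.2% = $131,293.45.
Total = $64,764.84 + $0.00 + $131,293.45 = $196,058.29.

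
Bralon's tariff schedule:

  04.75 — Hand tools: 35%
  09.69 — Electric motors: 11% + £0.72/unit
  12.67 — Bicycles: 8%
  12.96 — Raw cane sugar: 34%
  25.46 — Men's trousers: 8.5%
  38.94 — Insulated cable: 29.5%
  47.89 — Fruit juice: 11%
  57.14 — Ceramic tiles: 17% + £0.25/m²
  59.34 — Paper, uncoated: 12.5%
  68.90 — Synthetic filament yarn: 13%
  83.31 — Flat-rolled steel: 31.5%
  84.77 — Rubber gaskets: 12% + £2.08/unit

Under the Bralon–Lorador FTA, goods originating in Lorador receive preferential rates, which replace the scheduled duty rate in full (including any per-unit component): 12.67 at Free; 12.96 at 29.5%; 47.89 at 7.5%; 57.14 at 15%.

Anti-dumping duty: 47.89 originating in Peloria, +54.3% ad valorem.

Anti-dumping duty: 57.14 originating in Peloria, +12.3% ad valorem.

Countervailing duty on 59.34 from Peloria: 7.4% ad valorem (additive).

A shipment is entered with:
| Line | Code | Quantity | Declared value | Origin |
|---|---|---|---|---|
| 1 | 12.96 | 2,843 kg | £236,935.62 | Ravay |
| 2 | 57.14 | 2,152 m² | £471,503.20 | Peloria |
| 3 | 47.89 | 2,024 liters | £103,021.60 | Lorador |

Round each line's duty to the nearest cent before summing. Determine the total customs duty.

£226,973.17

Line 1 (12.96, Ravay, 2,843 kg, £236,935.62):
Base rate for 12.96 is 34%.
12.96 has an FTA preferential rate, but origin Ravay is not Lorador; base rate stands.
Duty = £236,935.62 × 34% = £80,558.11.
Line 2 (57.14, Peloria, 2,152 m², £471,503.20):
Base rate for 57.14 is 17% + £0.25/m².
57.14 has an FTA preferential rate, but origin Peloria is not Lorador; base rate stands.
Additional duty on 57.14 from Peloria: +12.3%. Applied ad valorem rate: 17% + 12.3% = 29.3%.
Duty = £471,503.20 × 29.3% + 2,152 × £0.25 = £138,688.44.
Line 3 (47.89, Lorador, 2,024 liters, £103,021.60):
Base rate for 47.89 is 11%.
Origin Lorador qualifies under the Bralon–Lorador agreement and 47.89 is covered: preferential rate 7.5% applies instead.
The additional-duty order on 47.89 targets Peloria, not Lorador; it does not apply.
Duty = £103,021.60 × 7.5% = £7,726.62.
Total = £80,558.11 + £138,688.44 + £7,726.62 = £226,973.17.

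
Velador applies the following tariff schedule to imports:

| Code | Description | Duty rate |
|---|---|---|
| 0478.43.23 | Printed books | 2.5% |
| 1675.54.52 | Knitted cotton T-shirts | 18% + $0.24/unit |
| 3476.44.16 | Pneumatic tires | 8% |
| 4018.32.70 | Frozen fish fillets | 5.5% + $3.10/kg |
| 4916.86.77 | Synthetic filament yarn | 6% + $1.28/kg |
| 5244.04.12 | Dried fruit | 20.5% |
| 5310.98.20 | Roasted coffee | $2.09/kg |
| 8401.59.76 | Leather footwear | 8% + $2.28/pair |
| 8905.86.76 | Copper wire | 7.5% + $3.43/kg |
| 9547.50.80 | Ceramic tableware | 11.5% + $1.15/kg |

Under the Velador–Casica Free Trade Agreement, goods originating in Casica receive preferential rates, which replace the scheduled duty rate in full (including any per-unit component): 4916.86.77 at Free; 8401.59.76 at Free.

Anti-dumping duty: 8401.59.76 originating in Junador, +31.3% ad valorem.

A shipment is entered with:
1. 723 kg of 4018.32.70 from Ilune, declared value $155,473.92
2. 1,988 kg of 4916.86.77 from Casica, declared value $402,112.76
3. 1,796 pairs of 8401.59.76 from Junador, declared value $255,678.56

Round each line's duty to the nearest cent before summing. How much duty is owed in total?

$115,368.92

Line 1 (4018.32.70, Ilune, 723 kg, $155,473.92):
Base rate for 4018.32.70 is 5.5% + $3.10/kg.
Duty = $155,473.92 × 5.5% + 723 × $3.10 = $10,792.37.
Line 2 (4916.86.77, Casica, 1,988 kg, $402,112.76):
Base rate for 4916.86.77 is 6% + $1.28/kg.
Origin Casica qualifies under the Velador–Casica agreement and 4916.86.77 is covered: preferential rate Free applies instead.
Duty = $402,112.76 × 0% = $0.00.
Line 3 (8401.59.76, Junador, 1,796 pairs, $255,678.56):
Base rate for 8401.59.76 is 8% + $2.28/pair.
8401.59.76 has an FTA preferential rate, but origin Junador is not Casica; base rate stands.
Additional duty on 8401.59.76 from Junador: +31.3%. Applied ad valorem rate: 8% + 31.3% = 39.3%.
Duty = $255,678.56 × 39.3% + 1,796 × $2.28 = $104,576.55.
Total = $10,792.37 + $0.00 + $104,576.55 = $115,368.92.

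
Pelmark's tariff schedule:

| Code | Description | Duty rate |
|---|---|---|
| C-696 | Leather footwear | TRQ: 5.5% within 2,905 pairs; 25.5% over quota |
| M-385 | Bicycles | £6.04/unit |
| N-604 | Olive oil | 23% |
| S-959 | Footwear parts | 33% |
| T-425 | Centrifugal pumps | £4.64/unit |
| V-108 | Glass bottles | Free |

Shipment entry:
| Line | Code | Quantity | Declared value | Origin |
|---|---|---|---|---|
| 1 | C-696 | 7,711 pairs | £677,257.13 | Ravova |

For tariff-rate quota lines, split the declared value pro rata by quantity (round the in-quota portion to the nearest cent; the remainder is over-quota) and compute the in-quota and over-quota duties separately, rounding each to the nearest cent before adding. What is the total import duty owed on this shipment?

£121,671.34

Line 1 (C-696, Ravova, 7,711 pairs, £677,257.13):
Code C-696 is under a tariff-rate quota (threshold 2,905 pairs). In-quota: 2,905 pairs at 5.5%; over-quota: 4,806 pairs at 25.5%.
Pro-rata value split: in-quota = £677,257.13 × 2,905/7,711 = £255,146.15; over-quota = £677,257.13 − £255,146.15 = £422,110.98.
In-quota duty = £255,146.15 × 5.5% = £14,033.04. Over-quota duty = £422,110.98 × 25.5% = £107,638.30.
Line duty = £14,033.04 + £107,638.30 = £121,671.34.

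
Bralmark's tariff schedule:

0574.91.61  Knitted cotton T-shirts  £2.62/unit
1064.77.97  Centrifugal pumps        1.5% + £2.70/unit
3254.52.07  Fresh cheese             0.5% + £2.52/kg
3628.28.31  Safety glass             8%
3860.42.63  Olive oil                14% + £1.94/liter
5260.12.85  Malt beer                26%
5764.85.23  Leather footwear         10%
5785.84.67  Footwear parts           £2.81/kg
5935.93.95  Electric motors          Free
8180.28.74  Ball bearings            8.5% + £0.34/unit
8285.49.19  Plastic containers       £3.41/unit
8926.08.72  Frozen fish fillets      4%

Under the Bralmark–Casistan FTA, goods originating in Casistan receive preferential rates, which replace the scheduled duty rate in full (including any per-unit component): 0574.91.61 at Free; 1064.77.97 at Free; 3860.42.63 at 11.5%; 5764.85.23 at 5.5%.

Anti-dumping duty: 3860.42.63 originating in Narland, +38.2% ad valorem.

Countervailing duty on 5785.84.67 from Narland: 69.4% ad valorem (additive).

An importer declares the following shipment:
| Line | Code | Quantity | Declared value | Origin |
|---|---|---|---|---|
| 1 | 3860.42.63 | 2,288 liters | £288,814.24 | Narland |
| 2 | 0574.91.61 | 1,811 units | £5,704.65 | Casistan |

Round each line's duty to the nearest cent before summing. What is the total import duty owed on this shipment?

£155,199.75

Line 1 (3860.42.63, Narland, 2,288 liters, £288,814.24):
Base rate for 3860.42.63 is 14% + £1.94/liter.
3860.42.63 has an FTA preferential rate, but origin Narland is not Casistan; base rate stands.
Additional duty on 3860.42.63 from Narland: +38.2%. Applied ad valorem rate: 14% + 38.2% = 52.2%.
Duty = £288,814.24 × 52.2% + 2,288 × £1.94 = £155,199.75.
Line 2 (0574.91.61, Casistan, 1,811 units, £5,704.65):
Base rate for 0574.91.61 is £2.62/unit.
Origin Casistan qualifies under the Bralmark–Casistan agreement and 0574.91.61 is covered: preferential rate Free applies instead.
Duty = £5,704.65 × 0% = £0.00.
Total = £155,199.75 + £0.00 = £155,199.75.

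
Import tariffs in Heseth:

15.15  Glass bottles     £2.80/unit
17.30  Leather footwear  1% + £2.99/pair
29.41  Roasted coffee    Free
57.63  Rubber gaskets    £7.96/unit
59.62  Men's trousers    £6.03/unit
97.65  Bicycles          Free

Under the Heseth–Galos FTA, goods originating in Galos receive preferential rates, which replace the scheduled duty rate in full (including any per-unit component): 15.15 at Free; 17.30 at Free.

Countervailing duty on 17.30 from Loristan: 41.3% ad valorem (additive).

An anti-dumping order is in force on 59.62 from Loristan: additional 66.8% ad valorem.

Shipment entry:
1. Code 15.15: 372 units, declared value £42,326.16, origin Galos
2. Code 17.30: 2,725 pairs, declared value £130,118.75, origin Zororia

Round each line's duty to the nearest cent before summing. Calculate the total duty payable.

£9,448.94

Line 1 (15.15, Galos, 372 units, £42,326.16):
Base rate for 15.15 is £2.80/unit.
Origin Galos qualifies under the Heseth–Galos agreement and 15.15 is covered: preferential rate Free applies instead.
Duty = £42,326.16 × 0% = £0.00.
Line 2 (17.30, Zororia, 2,725 pairs, £130,118.75):
Base rate for 17.30 is 1% + £2.99/pair.
17.30 has an FTA preferential rate, but origin Zororia is not Galos; base rate stands.
The additional-duty order on 17.30 targets Loristan, not Zororia; it does not apply.
Duty = £130,118.75 × 1% + 2,725 × £2.99 = £9,448.94.
Total = £0.00 + £9,448.94 = £9,448.94.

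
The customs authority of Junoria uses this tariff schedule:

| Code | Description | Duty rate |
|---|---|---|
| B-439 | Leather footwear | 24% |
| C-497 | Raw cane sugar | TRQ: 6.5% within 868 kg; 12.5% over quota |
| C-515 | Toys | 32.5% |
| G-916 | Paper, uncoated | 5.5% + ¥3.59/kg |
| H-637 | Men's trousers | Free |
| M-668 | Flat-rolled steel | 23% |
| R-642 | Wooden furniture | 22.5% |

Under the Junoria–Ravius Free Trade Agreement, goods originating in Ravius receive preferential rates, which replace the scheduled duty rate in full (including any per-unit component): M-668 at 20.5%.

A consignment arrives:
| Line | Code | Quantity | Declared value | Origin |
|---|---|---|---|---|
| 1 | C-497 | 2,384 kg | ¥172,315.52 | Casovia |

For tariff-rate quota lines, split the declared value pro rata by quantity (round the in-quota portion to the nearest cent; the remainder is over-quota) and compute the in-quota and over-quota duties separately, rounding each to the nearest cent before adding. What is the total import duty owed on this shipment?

¥17,775.10

Line 1 (C-497, Casovia, 2,384 kg, ¥172,315.52):
Code C-497 is under a tariff-rate quota (threshold 868 kg). In-quota: 868 kg at 6.5%; over-quota: 1,516 kg at 12.5%.
Pro-rata value split: in-quota = ¥172,315.52 × 868/2,384 = ¥62,739.04; over-quota = ¥172,315.52 − ¥62,739.04 = ¥109,576.48.
In-quota duty = ¥62,739.04 × 6.5% = ¥4,078.04. Over-quota duty = ¥109,576.48 × 12.5% = ¥13,697.06.
Line duty = ¥4,078.04 + ¥13,697.06 = ¥17,775.10.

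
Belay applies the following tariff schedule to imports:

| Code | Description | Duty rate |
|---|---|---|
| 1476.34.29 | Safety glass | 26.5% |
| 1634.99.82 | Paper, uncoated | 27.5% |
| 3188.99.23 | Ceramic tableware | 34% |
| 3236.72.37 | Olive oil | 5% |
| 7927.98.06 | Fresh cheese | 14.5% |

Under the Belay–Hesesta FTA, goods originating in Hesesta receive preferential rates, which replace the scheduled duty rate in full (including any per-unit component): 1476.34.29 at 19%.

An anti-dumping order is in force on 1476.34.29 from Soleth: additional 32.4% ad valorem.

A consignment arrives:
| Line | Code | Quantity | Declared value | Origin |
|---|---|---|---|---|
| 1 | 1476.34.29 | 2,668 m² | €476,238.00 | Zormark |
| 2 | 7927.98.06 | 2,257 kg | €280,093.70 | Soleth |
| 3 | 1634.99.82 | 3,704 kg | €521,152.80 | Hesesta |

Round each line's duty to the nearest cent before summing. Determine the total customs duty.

Line 1 (1476.34.29, Zormark, 2,668 m², €476,238.00):
Base rate for 1476.34.29 is 26.5%.
1476.34.29 has an FTA preferential rate, but origin Zormark is not Hesesta; base rate stands.
The additional-duty order on 1476.34.29 targets Soleth, not Zormark; it does not apply.
Duty = €476,238.00 × 26.5% = €126,203.07.
Line 2 (7927.98.06, Soleth, 2,257 kg, €280,093.70):
Base rate for 7927.98.06 is 14.5%.
Duty = €280,093.70 × 14.5% = €40,613.59.
Line 3 (1634.99.82, Hesesta, 3,704 kg, €521,152.80):
Base rate for 1634.99.82 is 27.5%.
Origin Hesesta is the FTA partner but 1634.99.82 is not on the preference list; base rate stands.
Duty = €521,152.80 × 27.5% = €143,317.02.
Total = €126,203.07 + €40,613.59 + €143,317.02 = €310,133.68.

€310,133.68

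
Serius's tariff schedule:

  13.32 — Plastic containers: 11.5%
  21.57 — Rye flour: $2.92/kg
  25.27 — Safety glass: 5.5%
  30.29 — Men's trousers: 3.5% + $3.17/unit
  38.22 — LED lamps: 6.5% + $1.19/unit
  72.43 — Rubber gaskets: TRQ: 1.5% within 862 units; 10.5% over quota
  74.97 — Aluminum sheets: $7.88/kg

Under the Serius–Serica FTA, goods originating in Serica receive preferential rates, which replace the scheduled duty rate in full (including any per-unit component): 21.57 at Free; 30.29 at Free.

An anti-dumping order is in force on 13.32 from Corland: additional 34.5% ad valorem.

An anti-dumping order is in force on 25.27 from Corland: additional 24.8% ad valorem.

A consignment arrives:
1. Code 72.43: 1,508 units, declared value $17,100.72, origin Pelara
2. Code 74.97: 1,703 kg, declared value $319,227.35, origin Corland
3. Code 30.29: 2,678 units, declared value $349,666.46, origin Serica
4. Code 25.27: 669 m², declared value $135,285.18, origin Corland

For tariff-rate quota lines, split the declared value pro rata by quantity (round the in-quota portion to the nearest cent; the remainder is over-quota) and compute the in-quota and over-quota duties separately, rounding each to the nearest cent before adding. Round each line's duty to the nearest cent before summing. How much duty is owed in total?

Line 1 (72.43, Pelara, 1,508 units, $17,100.72):
Code 72.43 is under a tariff-rate quota (threshold 862 units). In-quota: 862 units at 1.5%; over-quota: 646 units at 10.5%.
Pro-rata value split: in-quota = $17,100.72 × 862/1,508 = $9,775.08; over-quota = $17,100.72 − $9,775.08 = $7,325.64.
In-quota duty = $9,775.08 × 1.5% = $146.63. Over-quota duty = $7,325.64 × 10.5% = $769.19.
Line duty = $146.63 + $769.19 = $915.82.
Line 2 (74.97, Corland, 1,703 kg, $319,227.35):
Base rate for 74.97 is $7.88/kg.
Duty = 1,703 × $7.88 = $13,419.64.
Line 3 (30.29, Serica, 2,678 units, $349,666.46):
Base rate for 30.29 is 3.5% + $3.17/unit.
Origin Serica qualifies under the Serius–Serica agreement and 30.29 is covered: preferential rate Free applies instead.
Duty = $349,666.46 × 0% = $0.00.
Line 4 (25.27, Corland, 669 m², $135,285.18):
Base rate for 25.27 is 5.5%.
Additional duty on 25.27 from Corland: +24.8%. Applied ad valorem rate: 5.5% + 24.8% = 30.3%.
Duty = $135,285.18 × 30.3% = $40,991.41.
Total = $915.82 + $13,419.64 + $0.00 + $40,991.41 = $55,326.87.

$55,326.87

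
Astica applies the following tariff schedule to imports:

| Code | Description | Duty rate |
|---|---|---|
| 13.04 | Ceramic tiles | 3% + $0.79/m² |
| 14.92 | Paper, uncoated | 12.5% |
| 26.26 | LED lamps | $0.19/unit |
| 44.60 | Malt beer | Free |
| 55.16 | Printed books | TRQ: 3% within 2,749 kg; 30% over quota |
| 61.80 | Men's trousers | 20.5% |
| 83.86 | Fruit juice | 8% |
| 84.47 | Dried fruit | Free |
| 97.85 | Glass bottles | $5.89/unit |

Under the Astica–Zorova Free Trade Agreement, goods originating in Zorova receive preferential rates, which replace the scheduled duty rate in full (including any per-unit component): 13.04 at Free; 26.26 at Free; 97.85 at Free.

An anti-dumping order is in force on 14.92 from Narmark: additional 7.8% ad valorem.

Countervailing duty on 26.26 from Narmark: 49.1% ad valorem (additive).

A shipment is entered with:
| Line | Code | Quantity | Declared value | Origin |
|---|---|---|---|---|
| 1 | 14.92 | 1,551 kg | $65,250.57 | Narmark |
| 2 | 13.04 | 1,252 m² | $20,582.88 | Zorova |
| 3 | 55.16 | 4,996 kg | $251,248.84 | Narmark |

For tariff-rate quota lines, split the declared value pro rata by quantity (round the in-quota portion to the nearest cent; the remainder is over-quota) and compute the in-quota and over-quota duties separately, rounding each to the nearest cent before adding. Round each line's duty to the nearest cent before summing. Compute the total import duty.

Line 1 (14.92, Narmark, 1,551 kg, $65,250.57):
Base rate for 14.92 is 12.5%.
Additional duty on 14.92 from Narmark: +7.8%. Applied ad valorem rate: 12.5% + 7.8% = 20.3%.
Duty = $65,250.57 × 20.3% = $13,245.87.
Line 2 (13.04, Zorova, 1,252 m², $20,582.88):
Base rate for 13.04 is 3% + $0.79/m².
Origin Zorova qualifies under the Astica–Zorova agreement and 13.04 is covered: preferential rate Free applies instead.
Duty = $20,582.88 × 0% = $0.00.
Line 3 (55.16, Narmark, 4,996 kg, $251,248.84):
Code 55.16 is under a tariff-rate quota (threshold 2,749 kg). In-quota: 2,749 kg at 3%; over-quota: 2,247 kg at 30%.
Pro-rata value split: in-quota = $251,248.84 × 2,749/4,996 = $138,247.21; over-quota = $251,248.84 − $138,247.21 = $113,001.63.
In-quota duty = $138,247.21 × 3% = $4,147.42. Over-quota duty = $113,001.63 × 30% = $33,900.49.
Line duty = $4,147.42 + $33,900.49 = $38,047.91.
Total = $13,245.87 + $0.00 + $38,047.91 = $51,293.78.

$51,293.78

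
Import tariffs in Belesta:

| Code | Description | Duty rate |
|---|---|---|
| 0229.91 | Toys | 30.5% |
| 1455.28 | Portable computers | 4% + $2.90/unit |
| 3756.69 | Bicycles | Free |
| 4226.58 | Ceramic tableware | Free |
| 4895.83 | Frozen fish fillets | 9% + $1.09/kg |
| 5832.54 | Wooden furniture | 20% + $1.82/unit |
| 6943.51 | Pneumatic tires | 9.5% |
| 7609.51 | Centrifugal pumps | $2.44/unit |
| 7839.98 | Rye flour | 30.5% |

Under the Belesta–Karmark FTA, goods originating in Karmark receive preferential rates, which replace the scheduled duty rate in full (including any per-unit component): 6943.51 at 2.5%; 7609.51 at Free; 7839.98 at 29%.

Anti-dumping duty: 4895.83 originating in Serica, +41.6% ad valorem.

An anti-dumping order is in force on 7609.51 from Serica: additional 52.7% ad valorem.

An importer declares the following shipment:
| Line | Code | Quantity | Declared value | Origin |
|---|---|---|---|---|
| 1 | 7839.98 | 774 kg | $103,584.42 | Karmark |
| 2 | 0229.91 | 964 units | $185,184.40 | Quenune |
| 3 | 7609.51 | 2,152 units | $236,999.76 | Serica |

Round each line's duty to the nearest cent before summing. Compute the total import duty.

Line 1 (7839.98, Karmark, 774 kg, $103,584.42):
Base rate for 7839.98 is 30.5%.
Origin Karmark qualifies under the Belesta–Karmark agreement and 7839.98 is covered: preferential rate 29% applies instead.
Duty = $103,584.42 × 29% = $30,039.48.
Line 2 (0229.91, Quenune, 964 units, $185,184.40):
Base rate for 0229.91 is 30.5%.
Duty = $185,184.40 × 30.5% = $56,481.24.
Line 3 (7609.51, Serica, 2,152 units, $236,999.76):
Base rate for 7609.51 is $2.44/unit.
7609.51 has an FTA preferential rate, but origin Serica is not Karmark; base rate stands.
Additional duty on 7609.51 from Serica: +52.7% ad valorem. Applied ad valorem rate = 52.7%.
Duty = $236,999.76 × 52.7% + 2,152 × $2.44 = $130,149.75.
Total = $30,039.48 + $56,481.24 + $130,149.75 = $216,670.47.

$216,670.47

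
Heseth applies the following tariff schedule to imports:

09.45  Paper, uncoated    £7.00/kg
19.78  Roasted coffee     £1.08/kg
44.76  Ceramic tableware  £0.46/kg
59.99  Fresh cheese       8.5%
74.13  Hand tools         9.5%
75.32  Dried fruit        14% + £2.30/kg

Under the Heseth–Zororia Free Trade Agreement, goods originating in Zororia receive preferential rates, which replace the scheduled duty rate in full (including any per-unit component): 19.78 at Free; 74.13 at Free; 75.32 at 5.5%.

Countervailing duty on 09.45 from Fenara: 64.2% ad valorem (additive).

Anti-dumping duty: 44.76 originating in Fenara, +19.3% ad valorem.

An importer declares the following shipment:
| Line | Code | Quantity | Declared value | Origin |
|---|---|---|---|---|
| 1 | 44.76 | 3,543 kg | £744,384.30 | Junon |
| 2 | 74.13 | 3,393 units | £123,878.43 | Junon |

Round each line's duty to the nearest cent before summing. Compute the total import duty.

Line 1 (44.76, Junon, 3,543 kg, £744,384.30):
Base rate for 44.76 is £0.46/kg.
The additional-duty order on 44.76 targets Fenara, not Junon; it does not apply.
Duty = 3,543 × £0.46 = £1,629.78.
Line 2 (74.13, Junon, 3,393 units, £123,878.43):
Base rate for 74.13 is 9.5%.
74.13 has an FTA preferential rate, but origin Junon is not Zororia; base rate stands.
Duty = £123,878.43 × 9.5% = £11,768.45.
Total = £1,629.78 + £11,768.45 = £13,398.23.

£13,398.23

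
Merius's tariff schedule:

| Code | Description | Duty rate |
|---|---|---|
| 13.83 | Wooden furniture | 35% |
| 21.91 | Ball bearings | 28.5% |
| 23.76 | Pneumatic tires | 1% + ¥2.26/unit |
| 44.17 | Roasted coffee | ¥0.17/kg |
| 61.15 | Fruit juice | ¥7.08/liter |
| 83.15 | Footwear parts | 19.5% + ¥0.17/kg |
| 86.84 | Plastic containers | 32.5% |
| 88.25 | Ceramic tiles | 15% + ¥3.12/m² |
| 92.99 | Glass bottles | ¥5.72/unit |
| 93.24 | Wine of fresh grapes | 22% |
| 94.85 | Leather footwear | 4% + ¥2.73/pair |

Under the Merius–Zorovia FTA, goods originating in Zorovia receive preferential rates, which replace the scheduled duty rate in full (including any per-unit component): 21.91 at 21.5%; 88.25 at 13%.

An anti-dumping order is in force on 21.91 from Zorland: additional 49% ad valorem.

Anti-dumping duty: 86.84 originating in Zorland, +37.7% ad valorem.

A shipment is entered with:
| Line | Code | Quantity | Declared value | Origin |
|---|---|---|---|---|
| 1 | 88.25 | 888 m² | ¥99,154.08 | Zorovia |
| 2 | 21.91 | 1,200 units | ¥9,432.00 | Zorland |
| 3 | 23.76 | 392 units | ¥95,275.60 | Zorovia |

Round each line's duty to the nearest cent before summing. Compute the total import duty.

¥22,038.51

Line 1 (88.25, Zorovia, 888 m², ¥99,154.08):
Base rate for 88.25 is 15% + ¥3.12/m².
Origin Zorovia qualifies under the Merius–Zorovia agreement and 88.25 is covered: preferential rate 13% applies instead.
Duty = ¥99,154.08 × 13% = ¥12,890.03.
Line 2 (21.91, Zorland, 1,200 units, ¥9,432.00):
Base rate for 21.91 is 28.5%.
21.91 has an FTA preferential rate, but origin Zorland is not Zorovia; base rate stands.
Additional duty on 21.91 from Zorland: +49%. Applied ad valorem rate: 28.5% + 49% = 77.5%.
Duty = ¥9,432.00 × 77.5% = ¥7,309.80.
Line 3 (23.76, Zorovia, 392 units, ¥95,275.60):
Base rate for 23.76 is 1% + ¥2.26/unit.
Origin Zorovia is the FTA partner but 23.76 is not on the preference list; base rate stands.
Duty = ¥95,275.60 × 1% + 392 × ¥2.26 = ¥1,838.68.
Total = ¥12,890.03 + ¥7,309.80 + ¥1,838.68 = ¥22,038.51.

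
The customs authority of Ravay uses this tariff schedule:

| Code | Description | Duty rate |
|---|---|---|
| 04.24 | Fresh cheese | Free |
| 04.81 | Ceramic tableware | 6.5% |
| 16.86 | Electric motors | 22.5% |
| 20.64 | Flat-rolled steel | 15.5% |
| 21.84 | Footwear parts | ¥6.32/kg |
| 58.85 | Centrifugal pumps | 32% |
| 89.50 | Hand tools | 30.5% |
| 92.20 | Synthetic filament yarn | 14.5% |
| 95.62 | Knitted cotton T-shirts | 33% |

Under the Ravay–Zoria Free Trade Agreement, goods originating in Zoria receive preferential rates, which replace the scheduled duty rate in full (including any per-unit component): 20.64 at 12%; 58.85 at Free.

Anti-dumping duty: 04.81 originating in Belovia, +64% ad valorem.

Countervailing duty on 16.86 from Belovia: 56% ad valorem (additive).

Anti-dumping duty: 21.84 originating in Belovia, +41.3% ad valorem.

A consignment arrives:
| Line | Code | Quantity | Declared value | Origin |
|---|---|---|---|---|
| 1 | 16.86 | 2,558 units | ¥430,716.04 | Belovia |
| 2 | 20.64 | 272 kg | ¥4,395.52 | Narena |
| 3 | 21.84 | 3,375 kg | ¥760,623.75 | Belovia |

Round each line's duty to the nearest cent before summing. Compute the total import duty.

Line 1 (16.86, Belovia, 2,558 units, ¥430,716.04):
Base rate for 16.86 is 22.5%.
Additional duty on 16.86 from Belovia: +56%. Applied ad valorem rate: 22.5% + 56% = 78.5%.
Duty = ¥430,716.04 × 78.5% = ¥338,112.09.
Line 2 (20.64, Narena, 272 kg, ¥4,395.52):
Base rate for 20.64 is 15.5%.
20.64 has an FTA preferential rate, but origin Narena is not Zoria; base rate stands.
Duty = ¥4,395.52 × 15.5% = ¥681.31.
Line 3 (21.84, Belovia, 3,375 kg, ¥760,623.75):
Base rate for 21.84 is ¥6.32/kg.
Additional duty on 21.84 from Belovia: +41.3% ad valorem. Applied ad valorem rate = 41.3%.
Duty = ¥760,623.75 × 41.3% + 3,375 × ¥6.32 = ¥335,467.61.
Total = ¥338,112.09 + ¥681.31 + ¥335,467.61 = ¥674,261.01.

¥674,261.01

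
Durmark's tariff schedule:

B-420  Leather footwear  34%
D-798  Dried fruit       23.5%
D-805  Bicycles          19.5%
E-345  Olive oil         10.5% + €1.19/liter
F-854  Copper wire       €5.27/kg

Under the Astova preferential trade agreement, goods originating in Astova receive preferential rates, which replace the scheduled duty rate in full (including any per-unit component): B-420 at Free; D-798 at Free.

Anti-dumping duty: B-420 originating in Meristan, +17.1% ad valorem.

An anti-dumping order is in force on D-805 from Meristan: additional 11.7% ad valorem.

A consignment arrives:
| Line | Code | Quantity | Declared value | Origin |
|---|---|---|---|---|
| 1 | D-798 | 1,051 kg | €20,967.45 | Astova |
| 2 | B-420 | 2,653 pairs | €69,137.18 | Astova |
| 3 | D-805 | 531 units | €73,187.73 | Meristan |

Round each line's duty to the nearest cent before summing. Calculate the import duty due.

Line 1 (D-798, Astova, 1,051 kg, €20,967.45):
Base rate for D-798 is 23.5%.
Origin Astova qualifies under the Durmark–Astova agreement and D-798 is covered: preferential rate Free applies instead.
Duty = €20,967.45 × 0% = €0.00.
Line 2 (B-420, Astova, 2,653 pairs, €69,137.18):
Base rate for B-420 is 34%.
Origin Astova qualifies under the Durmark–Astova agreement and B-420 is covered: preferential rate Free applies instead.
The additional-duty order on B-420 targets Meristan, not Astova; it does not apply.
Duty = €69,137.18 × 0% = €0.00.
Line 3 (D-805, Meristan, 531 units, €73,187.73):
Base rate for D-805 is 19.5%.
Additional duty on D-805 from Meristan: +11.7%. Applied ad valorem rate: 19.5% + 11.7% = 31.2%.
Duty = €73,187.73 × 31.2% = €22,834.57.
Total = €0.00 + €0.00 + €22,834.57 = €22,834.57.

€22,834.57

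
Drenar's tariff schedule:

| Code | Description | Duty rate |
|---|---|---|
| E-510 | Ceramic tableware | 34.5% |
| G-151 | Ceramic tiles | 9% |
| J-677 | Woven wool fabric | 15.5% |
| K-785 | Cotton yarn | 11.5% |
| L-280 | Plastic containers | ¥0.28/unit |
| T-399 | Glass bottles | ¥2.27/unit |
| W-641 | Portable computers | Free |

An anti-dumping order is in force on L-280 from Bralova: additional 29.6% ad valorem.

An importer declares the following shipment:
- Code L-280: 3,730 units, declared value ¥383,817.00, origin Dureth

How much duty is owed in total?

Line 1 (L-280, Dureth, 3,730 units, ¥383,817.00):
Base rate for L-280 is ¥0.28/unit.
The additional-duty order on L-280 targets Bralova, not Dureth; it does not apply.
Duty = 3,730 × ¥0.28 = ¥1,044.40.

¥1,044.40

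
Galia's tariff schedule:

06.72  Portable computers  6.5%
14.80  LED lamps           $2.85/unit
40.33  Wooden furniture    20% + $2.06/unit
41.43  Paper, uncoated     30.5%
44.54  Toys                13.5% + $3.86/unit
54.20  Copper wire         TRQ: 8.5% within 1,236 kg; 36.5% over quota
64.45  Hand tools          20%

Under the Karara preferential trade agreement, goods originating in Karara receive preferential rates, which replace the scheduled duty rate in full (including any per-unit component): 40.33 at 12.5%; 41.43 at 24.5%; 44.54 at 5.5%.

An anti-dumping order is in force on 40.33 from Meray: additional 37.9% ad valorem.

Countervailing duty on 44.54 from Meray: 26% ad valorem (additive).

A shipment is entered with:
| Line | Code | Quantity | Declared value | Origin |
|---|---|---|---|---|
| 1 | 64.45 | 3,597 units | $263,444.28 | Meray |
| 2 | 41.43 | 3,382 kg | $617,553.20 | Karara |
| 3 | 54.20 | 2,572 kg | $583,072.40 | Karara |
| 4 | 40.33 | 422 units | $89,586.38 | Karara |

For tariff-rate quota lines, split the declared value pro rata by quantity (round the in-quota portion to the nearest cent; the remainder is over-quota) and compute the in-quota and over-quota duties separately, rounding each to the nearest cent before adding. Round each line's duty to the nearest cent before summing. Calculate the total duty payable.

Line 1 (64.45, Meray, 3,597 units, $263,444.28):
Base rate for 64.45 is 20%.
Duty = $263,444.28 × 20% = $52,688.86.
Line 2 (41.43, Karara, 3,382 kg, $617,553.20):
Base rate for 41.43 is 30.5%.
Origin Karara qualifies under the Galia–Karara agreement and 41.43 is covered: preferential rate 24.5% applies instead.
Duty = $617,553.20 × 24.5% = $151,300.53.
Line 3 (54.20, Karara, 2,572 kg, $583,072.40):
Code 54.20 is under a tariff-rate quota (threshold 1,236 kg). In-quota: 1,236 kg at 8.5%; over-quota: 1,336 kg at 36.5%.
Pro-rata value split: in-quota = $583,072.40 × 1,236/2,572 = $280,201.20; over-quota = $583,072.40 − $280,201.20 = $302,871.20.
In-quota duty = $280,201.20 × 8.5% = $23,817.10. Over-quota duty = $302,871.20 × 36.5% = $110,547.99.
Line duty = $23,817.10 + $110,547.99 = $134,365.09.
Line 4 (40.33, Karara, 422 units, $89,586.38):
Base rate for 40.33 is 20% + $2.06/unit.
Origin Karara qualifies under the Galia–Karara agreement and 40.33 is covered: preferential rate 12.5% applies instead.
The additional-duty order on 40.33 targets Meray, not Karara; it does not apply.
Duty = $89,586.38 × 12.5% = $11,198.30.
Total = $52,688.86 + $151,300.53 + $134,365.09 + $11,198.30 = $349,552.78.

$349,552.78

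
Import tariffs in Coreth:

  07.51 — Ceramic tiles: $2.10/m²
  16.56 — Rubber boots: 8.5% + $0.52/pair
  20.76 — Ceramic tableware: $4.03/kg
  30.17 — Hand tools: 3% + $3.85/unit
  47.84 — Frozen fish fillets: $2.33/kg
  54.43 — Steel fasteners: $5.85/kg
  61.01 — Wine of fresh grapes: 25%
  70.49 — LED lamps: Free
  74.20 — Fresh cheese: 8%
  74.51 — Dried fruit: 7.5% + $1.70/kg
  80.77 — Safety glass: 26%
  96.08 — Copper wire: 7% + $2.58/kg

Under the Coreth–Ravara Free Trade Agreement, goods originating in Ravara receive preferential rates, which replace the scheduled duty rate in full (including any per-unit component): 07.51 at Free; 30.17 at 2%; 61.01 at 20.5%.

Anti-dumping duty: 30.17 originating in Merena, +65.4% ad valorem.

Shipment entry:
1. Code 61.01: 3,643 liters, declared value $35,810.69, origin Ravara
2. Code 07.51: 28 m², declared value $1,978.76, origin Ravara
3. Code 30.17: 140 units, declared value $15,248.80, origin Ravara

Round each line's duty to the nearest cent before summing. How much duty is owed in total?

$7,646.17

Line 1 (61.01, Ravara, 3,643 liters, $35,810.69):
Base rate for 61.01 is 25%.
Origin Ravara qualifies under the Coreth–Ravara agreement and 61.01 is covered: preferential rate 20.5% applies instead.
Duty = $35,810.69 × 20.5% = $7,341.19.
Line 2 (07.51, Ravara, 28 m², $1,978.76):
Base rate for 07.51 is $2.10/m².
Origin Ravara qualifies under the Coreth–Ravara agreement and 07.51 is covered: preferential rate Free applies instead.
Duty = $1,978.76 × 0% = $0.00.
Line 3 (30.17, Ravara, 140 units, $15,248.80):
Base rate for 30.17 is 3% + $3.85/unit.
Origin Ravara qualifies under the Coreth–Ravara agreement and 30.17 is covered: preferential rate 2% applies instead.
The additional-duty order on 30.17 targets Merena, not Ravara; it does not apply.
Duty = $15,248.80 × 2% = $304.98.
Total = $7,341.19 + $0.00 + $304.98 = $7,646.17.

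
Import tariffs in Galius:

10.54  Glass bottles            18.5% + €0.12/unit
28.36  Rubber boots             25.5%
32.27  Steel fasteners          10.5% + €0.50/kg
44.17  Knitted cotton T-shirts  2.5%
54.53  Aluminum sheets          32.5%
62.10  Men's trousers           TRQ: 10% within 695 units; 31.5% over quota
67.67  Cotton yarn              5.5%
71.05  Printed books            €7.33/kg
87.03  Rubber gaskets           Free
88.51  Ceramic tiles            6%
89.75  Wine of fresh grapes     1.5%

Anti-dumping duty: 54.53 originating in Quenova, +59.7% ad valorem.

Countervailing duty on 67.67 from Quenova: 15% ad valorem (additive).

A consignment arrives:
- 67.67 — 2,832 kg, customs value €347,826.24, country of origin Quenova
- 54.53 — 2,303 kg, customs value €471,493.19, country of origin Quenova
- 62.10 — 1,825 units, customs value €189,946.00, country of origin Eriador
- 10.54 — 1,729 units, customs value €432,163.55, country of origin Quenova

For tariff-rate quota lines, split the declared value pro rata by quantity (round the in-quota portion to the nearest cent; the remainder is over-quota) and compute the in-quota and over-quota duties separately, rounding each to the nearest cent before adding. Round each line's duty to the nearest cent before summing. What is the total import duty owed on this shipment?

Line 1 (67.67, Quenova, 2,832 kg, €347,826.24):
Base rate for 67.67 is 5.5%.
Additional duty on 67.67 from Quenova: +15%. Applied ad valorem rate: 5.5% + 15% = 20.5%.
Duty = €347,826.24 × 20.5% = €71,304.38.
Line 2 (54.53, Quenova, 2,303 kg, €471,493.19):
Base rate for 54.53 is 32.5%.
Additional duty on 54.53 from Quenova: +59.7%. Applied ad valorem rate: 32.5% + 59.7% = 92.2%.
Duty = €471,493.19 × 92.2% = €434,716.72.
Line 3 (62.10, Eriador, 1,825 units, €189,946.00):
Code 62.10 is under a tariff-rate quota (threshold 695 units). In-quota: 695 units at 10%; over-quota: 1,130 units at 31.5%.
Pro-rata value split: in-quota = €189,946.00 × 695/1,825 = €72,335.60; over-quota = €189,946.00 − €72,335.60 = €117,610.40.
In-quota duty = €72,335.60 × 10% = €7,233.56. Over-quota duty = €117,610.40 × 31.5% = €37,047.28.
Line duty = €7,233.56 + €37,047.28 = €44,280.84.
Line 4 (10.54, Quenova, 1,729 units, €432,163.55):
Base rate for 10.54 is 18.5% + €0.12/unit.
Duty = €432,163.55 × 18.5% + 1,729 × €0.12 = €80,157.74.
Total = €71,304.38 + €434,716.72 + €44,280.84 + €80,157.74 = €630,459.68.

€630,459.68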